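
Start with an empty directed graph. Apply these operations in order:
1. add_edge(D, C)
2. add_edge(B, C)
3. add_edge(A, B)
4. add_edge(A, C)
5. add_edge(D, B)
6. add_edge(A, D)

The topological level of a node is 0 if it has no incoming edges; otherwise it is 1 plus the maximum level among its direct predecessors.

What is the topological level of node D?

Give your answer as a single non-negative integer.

Answer: 1

Derivation:
Op 1: add_edge(D, C). Edges now: 1
Op 2: add_edge(B, C). Edges now: 2
Op 3: add_edge(A, B). Edges now: 3
Op 4: add_edge(A, C). Edges now: 4
Op 5: add_edge(D, B). Edges now: 5
Op 6: add_edge(A, D). Edges now: 6
Compute levels (Kahn BFS):
  sources (in-degree 0): A
  process A: level=0
    A->B: in-degree(B)=1, level(B)>=1
    A->C: in-degree(C)=2, level(C)>=1
    A->D: in-degree(D)=0, level(D)=1, enqueue
  process D: level=1
    D->B: in-degree(B)=0, level(B)=2, enqueue
    D->C: in-degree(C)=1, level(C)>=2
  process B: level=2
    B->C: in-degree(C)=0, level(C)=3, enqueue
  process C: level=3
All levels: A:0, B:2, C:3, D:1
level(D) = 1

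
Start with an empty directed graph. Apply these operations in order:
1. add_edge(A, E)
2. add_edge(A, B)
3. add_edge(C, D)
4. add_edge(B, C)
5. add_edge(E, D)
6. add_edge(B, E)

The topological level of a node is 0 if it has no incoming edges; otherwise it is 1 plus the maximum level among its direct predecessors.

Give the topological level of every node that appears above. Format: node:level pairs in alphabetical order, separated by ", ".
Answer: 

Op 1: add_edge(A, E). Edges now: 1
Op 2: add_edge(A, B). Edges now: 2
Op 3: add_edge(C, D). Edges now: 3
Op 4: add_edge(B, C). Edges now: 4
Op 5: add_edge(E, D). Edges now: 5
Op 6: add_edge(B, E). Edges now: 6
Compute levels (Kahn BFS):
  sources (in-degree 0): A
  process A: level=0
    A->B: in-degree(B)=0, level(B)=1, enqueue
    A->E: in-degree(E)=1, level(E)>=1
  process B: level=1
    B->C: in-degree(C)=0, level(C)=2, enqueue
    B->E: in-degree(E)=0, level(E)=2, enqueue
  process C: level=2
    C->D: in-degree(D)=1, level(D)>=3
  process E: level=2
    E->D: in-degree(D)=0, level(D)=3, enqueue
  process D: level=3
All levels: A:0, B:1, C:2, D:3, E:2

Answer: A:0, B:1, C:2, D:3, E:2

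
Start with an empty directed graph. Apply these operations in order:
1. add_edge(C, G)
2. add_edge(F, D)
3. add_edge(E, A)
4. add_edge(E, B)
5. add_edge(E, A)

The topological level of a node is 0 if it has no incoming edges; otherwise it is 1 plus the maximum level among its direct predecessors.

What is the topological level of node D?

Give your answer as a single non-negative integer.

Answer: 1

Derivation:
Op 1: add_edge(C, G). Edges now: 1
Op 2: add_edge(F, D). Edges now: 2
Op 3: add_edge(E, A). Edges now: 3
Op 4: add_edge(E, B). Edges now: 4
Op 5: add_edge(E, A) (duplicate, no change). Edges now: 4
Compute levels (Kahn BFS):
  sources (in-degree 0): C, E, F
  process C: level=0
    C->G: in-degree(G)=0, level(G)=1, enqueue
  process E: level=0
    E->A: in-degree(A)=0, level(A)=1, enqueue
    E->B: in-degree(B)=0, level(B)=1, enqueue
  process F: level=0
    F->D: in-degree(D)=0, level(D)=1, enqueue
  process G: level=1
  process A: level=1
  process B: level=1
  process D: level=1
All levels: A:1, B:1, C:0, D:1, E:0, F:0, G:1
level(D) = 1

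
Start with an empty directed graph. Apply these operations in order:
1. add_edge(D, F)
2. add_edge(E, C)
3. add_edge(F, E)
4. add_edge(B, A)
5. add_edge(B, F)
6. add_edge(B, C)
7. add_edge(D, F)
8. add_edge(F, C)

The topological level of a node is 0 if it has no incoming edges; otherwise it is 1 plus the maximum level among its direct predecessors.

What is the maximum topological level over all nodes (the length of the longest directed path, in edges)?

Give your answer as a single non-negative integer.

Answer: 3

Derivation:
Op 1: add_edge(D, F). Edges now: 1
Op 2: add_edge(E, C). Edges now: 2
Op 3: add_edge(F, E). Edges now: 3
Op 4: add_edge(B, A). Edges now: 4
Op 5: add_edge(B, F). Edges now: 5
Op 6: add_edge(B, C). Edges now: 6
Op 7: add_edge(D, F) (duplicate, no change). Edges now: 6
Op 8: add_edge(F, C). Edges now: 7
Compute levels (Kahn BFS):
  sources (in-degree 0): B, D
  process B: level=0
    B->A: in-degree(A)=0, level(A)=1, enqueue
    B->C: in-degree(C)=2, level(C)>=1
    B->F: in-degree(F)=1, level(F)>=1
  process D: level=0
    D->F: in-degree(F)=0, level(F)=1, enqueue
  process A: level=1
  process F: level=1
    F->C: in-degree(C)=1, level(C)>=2
    F->E: in-degree(E)=0, level(E)=2, enqueue
  process E: level=2
    E->C: in-degree(C)=0, level(C)=3, enqueue
  process C: level=3
All levels: A:1, B:0, C:3, D:0, E:2, F:1
max level = 3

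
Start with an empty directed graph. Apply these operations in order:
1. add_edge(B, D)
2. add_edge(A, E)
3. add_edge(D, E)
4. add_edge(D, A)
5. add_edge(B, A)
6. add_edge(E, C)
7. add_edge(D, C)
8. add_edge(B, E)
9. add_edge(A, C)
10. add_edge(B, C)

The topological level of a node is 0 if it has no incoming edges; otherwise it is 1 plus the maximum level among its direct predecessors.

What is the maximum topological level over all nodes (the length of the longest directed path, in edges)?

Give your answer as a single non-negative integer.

Answer: 4

Derivation:
Op 1: add_edge(B, D). Edges now: 1
Op 2: add_edge(A, E). Edges now: 2
Op 3: add_edge(D, E). Edges now: 3
Op 4: add_edge(D, A). Edges now: 4
Op 5: add_edge(B, A). Edges now: 5
Op 6: add_edge(E, C). Edges now: 6
Op 7: add_edge(D, C). Edges now: 7
Op 8: add_edge(B, E). Edges now: 8
Op 9: add_edge(A, C). Edges now: 9
Op 10: add_edge(B, C). Edges now: 10
Compute levels (Kahn BFS):
  sources (in-degree 0): B
  process B: level=0
    B->A: in-degree(A)=1, level(A)>=1
    B->C: in-degree(C)=3, level(C)>=1
    B->D: in-degree(D)=0, level(D)=1, enqueue
    B->E: in-degree(E)=2, level(E)>=1
  process D: level=1
    D->A: in-degree(A)=0, level(A)=2, enqueue
    D->C: in-degree(C)=2, level(C)>=2
    D->E: in-degree(E)=1, level(E)>=2
  process A: level=2
    A->C: in-degree(C)=1, level(C)>=3
    A->E: in-degree(E)=0, level(E)=3, enqueue
  process E: level=3
    E->C: in-degree(C)=0, level(C)=4, enqueue
  process C: level=4
All levels: A:2, B:0, C:4, D:1, E:3
max level = 4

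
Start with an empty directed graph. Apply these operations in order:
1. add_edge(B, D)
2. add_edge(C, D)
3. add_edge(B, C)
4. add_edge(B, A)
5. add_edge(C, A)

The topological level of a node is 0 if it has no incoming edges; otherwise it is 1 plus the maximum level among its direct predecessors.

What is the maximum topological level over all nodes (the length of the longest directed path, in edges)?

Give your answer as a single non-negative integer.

Op 1: add_edge(B, D). Edges now: 1
Op 2: add_edge(C, D). Edges now: 2
Op 3: add_edge(B, C). Edges now: 3
Op 4: add_edge(B, A). Edges now: 4
Op 5: add_edge(C, A). Edges now: 5
Compute levels (Kahn BFS):
  sources (in-degree 0): B
  process B: level=0
    B->A: in-degree(A)=1, level(A)>=1
    B->C: in-degree(C)=0, level(C)=1, enqueue
    B->D: in-degree(D)=1, level(D)>=1
  process C: level=1
    C->A: in-degree(A)=0, level(A)=2, enqueue
    C->D: in-degree(D)=0, level(D)=2, enqueue
  process A: level=2
  process D: level=2
All levels: A:2, B:0, C:1, D:2
max level = 2

Answer: 2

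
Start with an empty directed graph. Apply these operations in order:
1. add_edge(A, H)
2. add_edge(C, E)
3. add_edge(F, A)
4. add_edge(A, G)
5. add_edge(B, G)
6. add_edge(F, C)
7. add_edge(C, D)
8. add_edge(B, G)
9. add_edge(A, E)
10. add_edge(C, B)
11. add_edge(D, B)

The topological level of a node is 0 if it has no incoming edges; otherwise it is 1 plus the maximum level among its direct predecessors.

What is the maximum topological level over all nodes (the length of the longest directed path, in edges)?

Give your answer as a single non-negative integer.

Answer: 4

Derivation:
Op 1: add_edge(A, H). Edges now: 1
Op 2: add_edge(C, E). Edges now: 2
Op 3: add_edge(F, A). Edges now: 3
Op 4: add_edge(A, G). Edges now: 4
Op 5: add_edge(B, G). Edges now: 5
Op 6: add_edge(F, C). Edges now: 6
Op 7: add_edge(C, D). Edges now: 7
Op 8: add_edge(B, G) (duplicate, no change). Edges now: 7
Op 9: add_edge(A, E). Edges now: 8
Op 10: add_edge(C, B). Edges now: 9
Op 11: add_edge(D, B). Edges now: 10
Compute levels (Kahn BFS):
  sources (in-degree 0): F
  process F: level=0
    F->A: in-degree(A)=0, level(A)=1, enqueue
    F->C: in-degree(C)=0, level(C)=1, enqueue
  process A: level=1
    A->E: in-degree(E)=1, level(E)>=2
    A->G: in-degree(G)=1, level(G)>=2
    A->H: in-degree(H)=0, level(H)=2, enqueue
  process C: level=1
    C->B: in-degree(B)=1, level(B)>=2
    C->D: in-degree(D)=0, level(D)=2, enqueue
    C->E: in-degree(E)=0, level(E)=2, enqueue
  process H: level=2
  process D: level=2
    D->B: in-degree(B)=0, level(B)=3, enqueue
  process E: level=2
  process B: level=3
    B->G: in-degree(G)=0, level(G)=4, enqueue
  process G: level=4
All levels: A:1, B:3, C:1, D:2, E:2, F:0, G:4, H:2
max level = 4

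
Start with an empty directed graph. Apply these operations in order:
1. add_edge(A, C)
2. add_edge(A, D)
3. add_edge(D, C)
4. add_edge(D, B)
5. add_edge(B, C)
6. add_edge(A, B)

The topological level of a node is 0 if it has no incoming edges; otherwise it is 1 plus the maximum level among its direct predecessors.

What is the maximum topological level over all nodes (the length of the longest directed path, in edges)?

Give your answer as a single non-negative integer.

Answer: 3

Derivation:
Op 1: add_edge(A, C). Edges now: 1
Op 2: add_edge(A, D). Edges now: 2
Op 3: add_edge(D, C). Edges now: 3
Op 4: add_edge(D, B). Edges now: 4
Op 5: add_edge(B, C). Edges now: 5
Op 6: add_edge(A, B). Edges now: 6
Compute levels (Kahn BFS):
  sources (in-degree 0): A
  process A: level=0
    A->B: in-degree(B)=1, level(B)>=1
    A->C: in-degree(C)=2, level(C)>=1
    A->D: in-degree(D)=0, level(D)=1, enqueue
  process D: level=1
    D->B: in-degree(B)=0, level(B)=2, enqueue
    D->C: in-degree(C)=1, level(C)>=2
  process B: level=2
    B->C: in-degree(C)=0, level(C)=3, enqueue
  process C: level=3
All levels: A:0, B:2, C:3, D:1
max level = 3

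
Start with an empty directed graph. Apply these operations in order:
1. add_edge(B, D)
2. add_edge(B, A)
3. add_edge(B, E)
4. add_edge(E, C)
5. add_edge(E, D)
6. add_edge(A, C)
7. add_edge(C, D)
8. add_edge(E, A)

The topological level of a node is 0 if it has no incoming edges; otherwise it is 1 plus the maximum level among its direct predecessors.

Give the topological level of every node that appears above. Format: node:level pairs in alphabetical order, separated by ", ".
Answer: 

Answer: A:2, B:0, C:3, D:4, E:1

Derivation:
Op 1: add_edge(B, D). Edges now: 1
Op 2: add_edge(B, A). Edges now: 2
Op 3: add_edge(B, E). Edges now: 3
Op 4: add_edge(E, C). Edges now: 4
Op 5: add_edge(E, D). Edges now: 5
Op 6: add_edge(A, C). Edges now: 6
Op 7: add_edge(C, D). Edges now: 7
Op 8: add_edge(E, A). Edges now: 8
Compute levels (Kahn BFS):
  sources (in-degree 0): B
  process B: level=0
    B->A: in-degree(A)=1, level(A)>=1
    B->D: in-degree(D)=2, level(D)>=1
    B->E: in-degree(E)=0, level(E)=1, enqueue
  process E: level=1
    E->A: in-degree(A)=0, level(A)=2, enqueue
    E->C: in-degree(C)=1, level(C)>=2
    E->D: in-degree(D)=1, level(D)>=2
  process A: level=2
    A->C: in-degree(C)=0, level(C)=3, enqueue
  process C: level=3
    C->D: in-degree(D)=0, level(D)=4, enqueue
  process D: level=4
All levels: A:2, B:0, C:3, D:4, E:1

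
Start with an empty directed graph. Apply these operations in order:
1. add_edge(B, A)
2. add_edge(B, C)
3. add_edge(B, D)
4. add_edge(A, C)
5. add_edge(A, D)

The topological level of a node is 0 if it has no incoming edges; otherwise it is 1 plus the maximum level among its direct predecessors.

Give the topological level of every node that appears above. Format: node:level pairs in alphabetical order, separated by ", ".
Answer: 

Op 1: add_edge(B, A). Edges now: 1
Op 2: add_edge(B, C). Edges now: 2
Op 3: add_edge(B, D). Edges now: 3
Op 4: add_edge(A, C). Edges now: 4
Op 5: add_edge(A, D). Edges now: 5
Compute levels (Kahn BFS):
  sources (in-degree 0): B
  process B: level=0
    B->A: in-degree(A)=0, level(A)=1, enqueue
    B->C: in-degree(C)=1, level(C)>=1
    B->D: in-degree(D)=1, level(D)>=1
  process A: level=1
    A->C: in-degree(C)=0, level(C)=2, enqueue
    A->D: in-degree(D)=0, level(D)=2, enqueue
  process C: level=2
  process D: level=2
All levels: A:1, B:0, C:2, D:2

Answer: A:1, B:0, C:2, D:2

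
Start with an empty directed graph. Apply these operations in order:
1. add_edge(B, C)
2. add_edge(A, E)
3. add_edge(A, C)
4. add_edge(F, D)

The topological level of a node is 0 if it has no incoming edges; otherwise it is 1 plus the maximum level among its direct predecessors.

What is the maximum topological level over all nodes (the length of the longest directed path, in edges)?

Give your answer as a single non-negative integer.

Op 1: add_edge(B, C). Edges now: 1
Op 2: add_edge(A, E). Edges now: 2
Op 3: add_edge(A, C). Edges now: 3
Op 4: add_edge(F, D). Edges now: 4
Compute levels (Kahn BFS):
  sources (in-degree 0): A, B, F
  process A: level=0
    A->C: in-degree(C)=1, level(C)>=1
    A->E: in-degree(E)=0, level(E)=1, enqueue
  process B: level=0
    B->C: in-degree(C)=0, level(C)=1, enqueue
  process F: level=0
    F->D: in-degree(D)=0, level(D)=1, enqueue
  process E: level=1
  process C: level=1
  process D: level=1
All levels: A:0, B:0, C:1, D:1, E:1, F:0
max level = 1

Answer: 1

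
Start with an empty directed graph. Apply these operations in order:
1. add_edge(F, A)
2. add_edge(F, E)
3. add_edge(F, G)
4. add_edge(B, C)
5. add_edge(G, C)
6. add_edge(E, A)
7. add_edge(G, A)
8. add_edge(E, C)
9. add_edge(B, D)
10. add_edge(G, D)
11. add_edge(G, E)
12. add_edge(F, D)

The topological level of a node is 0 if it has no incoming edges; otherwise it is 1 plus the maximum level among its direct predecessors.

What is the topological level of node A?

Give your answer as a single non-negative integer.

Op 1: add_edge(F, A). Edges now: 1
Op 2: add_edge(F, E). Edges now: 2
Op 3: add_edge(F, G). Edges now: 3
Op 4: add_edge(B, C). Edges now: 4
Op 5: add_edge(G, C). Edges now: 5
Op 6: add_edge(E, A). Edges now: 6
Op 7: add_edge(G, A). Edges now: 7
Op 8: add_edge(E, C). Edges now: 8
Op 9: add_edge(B, D). Edges now: 9
Op 10: add_edge(G, D). Edges now: 10
Op 11: add_edge(G, E). Edges now: 11
Op 12: add_edge(F, D). Edges now: 12
Compute levels (Kahn BFS):
  sources (in-degree 0): B, F
  process B: level=0
    B->C: in-degree(C)=2, level(C)>=1
    B->D: in-degree(D)=2, level(D)>=1
  process F: level=0
    F->A: in-degree(A)=2, level(A)>=1
    F->D: in-degree(D)=1, level(D)>=1
    F->E: in-degree(E)=1, level(E)>=1
    F->G: in-degree(G)=0, level(G)=1, enqueue
  process G: level=1
    G->A: in-degree(A)=1, level(A)>=2
    G->C: in-degree(C)=1, level(C)>=2
    G->D: in-degree(D)=0, level(D)=2, enqueue
    G->E: in-degree(E)=0, level(E)=2, enqueue
  process D: level=2
  process E: level=2
    E->A: in-degree(A)=0, level(A)=3, enqueue
    E->C: in-degree(C)=0, level(C)=3, enqueue
  process A: level=3
  process C: level=3
All levels: A:3, B:0, C:3, D:2, E:2, F:0, G:1
level(A) = 3

Answer: 3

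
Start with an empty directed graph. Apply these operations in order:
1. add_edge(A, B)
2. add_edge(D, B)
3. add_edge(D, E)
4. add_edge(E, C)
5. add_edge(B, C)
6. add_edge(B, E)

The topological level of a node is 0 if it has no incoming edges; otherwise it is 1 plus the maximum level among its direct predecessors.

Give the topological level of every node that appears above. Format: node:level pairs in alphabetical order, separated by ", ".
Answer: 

Answer: A:0, B:1, C:3, D:0, E:2

Derivation:
Op 1: add_edge(A, B). Edges now: 1
Op 2: add_edge(D, B). Edges now: 2
Op 3: add_edge(D, E). Edges now: 3
Op 4: add_edge(E, C). Edges now: 4
Op 5: add_edge(B, C). Edges now: 5
Op 6: add_edge(B, E). Edges now: 6
Compute levels (Kahn BFS):
  sources (in-degree 0): A, D
  process A: level=0
    A->B: in-degree(B)=1, level(B)>=1
  process D: level=0
    D->B: in-degree(B)=0, level(B)=1, enqueue
    D->E: in-degree(E)=1, level(E)>=1
  process B: level=1
    B->C: in-degree(C)=1, level(C)>=2
    B->E: in-degree(E)=0, level(E)=2, enqueue
  process E: level=2
    E->C: in-degree(C)=0, level(C)=3, enqueue
  process C: level=3
All levels: A:0, B:1, C:3, D:0, E:2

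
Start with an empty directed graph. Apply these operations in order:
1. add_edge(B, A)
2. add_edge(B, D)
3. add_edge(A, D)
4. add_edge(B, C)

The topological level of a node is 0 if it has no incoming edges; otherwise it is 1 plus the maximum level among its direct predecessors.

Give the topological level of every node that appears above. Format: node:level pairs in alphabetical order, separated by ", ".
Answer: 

Answer: A:1, B:0, C:1, D:2

Derivation:
Op 1: add_edge(B, A). Edges now: 1
Op 2: add_edge(B, D). Edges now: 2
Op 3: add_edge(A, D). Edges now: 3
Op 4: add_edge(B, C). Edges now: 4
Compute levels (Kahn BFS):
  sources (in-degree 0): B
  process B: level=0
    B->A: in-degree(A)=0, level(A)=1, enqueue
    B->C: in-degree(C)=0, level(C)=1, enqueue
    B->D: in-degree(D)=1, level(D)>=1
  process A: level=1
    A->D: in-degree(D)=0, level(D)=2, enqueue
  process C: level=1
  process D: level=2
All levels: A:1, B:0, C:1, D:2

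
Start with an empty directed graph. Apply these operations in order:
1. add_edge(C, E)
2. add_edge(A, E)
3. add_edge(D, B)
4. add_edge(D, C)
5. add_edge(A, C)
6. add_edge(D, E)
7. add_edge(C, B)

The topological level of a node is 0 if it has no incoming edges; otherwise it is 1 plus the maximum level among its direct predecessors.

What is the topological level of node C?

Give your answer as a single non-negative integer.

Op 1: add_edge(C, E). Edges now: 1
Op 2: add_edge(A, E). Edges now: 2
Op 3: add_edge(D, B). Edges now: 3
Op 4: add_edge(D, C). Edges now: 4
Op 5: add_edge(A, C). Edges now: 5
Op 6: add_edge(D, E). Edges now: 6
Op 7: add_edge(C, B). Edges now: 7
Compute levels (Kahn BFS):
  sources (in-degree 0): A, D
  process A: level=0
    A->C: in-degree(C)=1, level(C)>=1
    A->E: in-degree(E)=2, level(E)>=1
  process D: level=0
    D->B: in-degree(B)=1, level(B)>=1
    D->C: in-degree(C)=0, level(C)=1, enqueue
    D->E: in-degree(E)=1, level(E)>=1
  process C: level=1
    C->B: in-degree(B)=0, level(B)=2, enqueue
    C->E: in-degree(E)=0, level(E)=2, enqueue
  process B: level=2
  process E: level=2
All levels: A:0, B:2, C:1, D:0, E:2
level(C) = 1

Answer: 1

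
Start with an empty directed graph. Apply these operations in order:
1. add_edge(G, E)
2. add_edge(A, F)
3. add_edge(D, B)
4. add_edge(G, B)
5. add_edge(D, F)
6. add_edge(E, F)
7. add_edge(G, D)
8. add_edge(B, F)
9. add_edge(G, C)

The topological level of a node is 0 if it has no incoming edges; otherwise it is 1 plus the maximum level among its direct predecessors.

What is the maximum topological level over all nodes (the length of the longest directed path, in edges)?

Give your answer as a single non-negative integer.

Op 1: add_edge(G, E). Edges now: 1
Op 2: add_edge(A, F). Edges now: 2
Op 3: add_edge(D, B). Edges now: 3
Op 4: add_edge(G, B). Edges now: 4
Op 5: add_edge(D, F). Edges now: 5
Op 6: add_edge(E, F). Edges now: 6
Op 7: add_edge(G, D). Edges now: 7
Op 8: add_edge(B, F). Edges now: 8
Op 9: add_edge(G, C). Edges now: 9
Compute levels (Kahn BFS):
  sources (in-degree 0): A, G
  process A: level=0
    A->F: in-degree(F)=3, level(F)>=1
  process G: level=0
    G->B: in-degree(B)=1, level(B)>=1
    G->C: in-degree(C)=0, level(C)=1, enqueue
    G->D: in-degree(D)=0, level(D)=1, enqueue
    G->E: in-degree(E)=0, level(E)=1, enqueue
  process C: level=1
  process D: level=1
    D->B: in-degree(B)=0, level(B)=2, enqueue
    D->F: in-degree(F)=2, level(F)>=2
  process E: level=1
    E->F: in-degree(F)=1, level(F)>=2
  process B: level=2
    B->F: in-degree(F)=0, level(F)=3, enqueue
  process F: level=3
All levels: A:0, B:2, C:1, D:1, E:1, F:3, G:0
max level = 3

Answer: 3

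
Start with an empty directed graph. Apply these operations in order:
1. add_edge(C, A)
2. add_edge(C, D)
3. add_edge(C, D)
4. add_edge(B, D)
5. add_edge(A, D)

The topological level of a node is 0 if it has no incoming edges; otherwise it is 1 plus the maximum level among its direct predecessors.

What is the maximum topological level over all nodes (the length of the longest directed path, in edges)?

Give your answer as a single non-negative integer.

Op 1: add_edge(C, A). Edges now: 1
Op 2: add_edge(C, D). Edges now: 2
Op 3: add_edge(C, D) (duplicate, no change). Edges now: 2
Op 4: add_edge(B, D). Edges now: 3
Op 5: add_edge(A, D). Edges now: 4
Compute levels (Kahn BFS):
  sources (in-degree 0): B, C
  process B: level=0
    B->D: in-degree(D)=2, level(D)>=1
  process C: level=0
    C->A: in-degree(A)=0, level(A)=1, enqueue
    C->D: in-degree(D)=1, level(D)>=1
  process A: level=1
    A->D: in-degree(D)=0, level(D)=2, enqueue
  process D: level=2
All levels: A:1, B:0, C:0, D:2
max level = 2

Answer: 2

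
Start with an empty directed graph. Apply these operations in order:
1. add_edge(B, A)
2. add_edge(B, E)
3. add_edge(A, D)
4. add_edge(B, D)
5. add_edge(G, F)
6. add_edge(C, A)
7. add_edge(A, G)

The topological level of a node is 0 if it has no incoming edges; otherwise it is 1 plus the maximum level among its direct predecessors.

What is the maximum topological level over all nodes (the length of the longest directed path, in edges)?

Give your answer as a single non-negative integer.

Answer: 3

Derivation:
Op 1: add_edge(B, A). Edges now: 1
Op 2: add_edge(B, E). Edges now: 2
Op 3: add_edge(A, D). Edges now: 3
Op 4: add_edge(B, D). Edges now: 4
Op 5: add_edge(G, F). Edges now: 5
Op 6: add_edge(C, A). Edges now: 6
Op 7: add_edge(A, G). Edges now: 7
Compute levels (Kahn BFS):
  sources (in-degree 0): B, C
  process B: level=0
    B->A: in-degree(A)=1, level(A)>=1
    B->D: in-degree(D)=1, level(D)>=1
    B->E: in-degree(E)=0, level(E)=1, enqueue
  process C: level=0
    C->A: in-degree(A)=0, level(A)=1, enqueue
  process E: level=1
  process A: level=1
    A->D: in-degree(D)=0, level(D)=2, enqueue
    A->G: in-degree(G)=0, level(G)=2, enqueue
  process D: level=2
  process G: level=2
    G->F: in-degree(F)=0, level(F)=3, enqueue
  process F: level=3
All levels: A:1, B:0, C:0, D:2, E:1, F:3, G:2
max level = 3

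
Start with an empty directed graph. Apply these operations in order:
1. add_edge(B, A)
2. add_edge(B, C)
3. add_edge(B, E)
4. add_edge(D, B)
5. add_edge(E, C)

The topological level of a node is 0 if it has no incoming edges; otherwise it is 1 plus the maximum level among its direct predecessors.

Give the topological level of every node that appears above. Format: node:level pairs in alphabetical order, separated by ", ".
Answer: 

Op 1: add_edge(B, A). Edges now: 1
Op 2: add_edge(B, C). Edges now: 2
Op 3: add_edge(B, E). Edges now: 3
Op 4: add_edge(D, B). Edges now: 4
Op 5: add_edge(E, C). Edges now: 5
Compute levels (Kahn BFS):
  sources (in-degree 0): D
  process D: level=0
    D->B: in-degree(B)=0, level(B)=1, enqueue
  process B: level=1
    B->A: in-degree(A)=0, level(A)=2, enqueue
    B->C: in-degree(C)=1, level(C)>=2
    B->E: in-degree(E)=0, level(E)=2, enqueue
  process A: level=2
  process E: level=2
    E->C: in-degree(C)=0, level(C)=3, enqueue
  process C: level=3
All levels: A:2, B:1, C:3, D:0, E:2

Answer: A:2, B:1, C:3, D:0, E:2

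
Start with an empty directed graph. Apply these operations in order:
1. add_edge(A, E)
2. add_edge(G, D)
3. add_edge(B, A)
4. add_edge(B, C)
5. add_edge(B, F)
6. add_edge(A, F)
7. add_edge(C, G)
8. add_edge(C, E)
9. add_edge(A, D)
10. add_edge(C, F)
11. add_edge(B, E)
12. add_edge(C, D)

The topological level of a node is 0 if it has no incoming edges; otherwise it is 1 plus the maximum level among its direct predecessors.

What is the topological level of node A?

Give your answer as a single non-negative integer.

Op 1: add_edge(A, E). Edges now: 1
Op 2: add_edge(G, D). Edges now: 2
Op 3: add_edge(B, A). Edges now: 3
Op 4: add_edge(B, C). Edges now: 4
Op 5: add_edge(B, F). Edges now: 5
Op 6: add_edge(A, F). Edges now: 6
Op 7: add_edge(C, G). Edges now: 7
Op 8: add_edge(C, E). Edges now: 8
Op 9: add_edge(A, D). Edges now: 9
Op 10: add_edge(C, F). Edges now: 10
Op 11: add_edge(B, E). Edges now: 11
Op 12: add_edge(C, D). Edges now: 12
Compute levels (Kahn BFS):
  sources (in-degree 0): B
  process B: level=0
    B->A: in-degree(A)=0, level(A)=1, enqueue
    B->C: in-degree(C)=0, level(C)=1, enqueue
    B->E: in-degree(E)=2, level(E)>=1
    B->F: in-degree(F)=2, level(F)>=1
  process A: level=1
    A->D: in-degree(D)=2, level(D)>=2
    A->E: in-degree(E)=1, level(E)>=2
    A->F: in-degree(F)=1, level(F)>=2
  process C: level=1
    C->D: in-degree(D)=1, level(D)>=2
    C->E: in-degree(E)=0, level(E)=2, enqueue
    C->F: in-degree(F)=0, level(F)=2, enqueue
    C->G: in-degree(G)=0, level(G)=2, enqueue
  process E: level=2
  process F: level=2
  process G: level=2
    G->D: in-degree(D)=0, level(D)=3, enqueue
  process D: level=3
All levels: A:1, B:0, C:1, D:3, E:2, F:2, G:2
level(A) = 1

Answer: 1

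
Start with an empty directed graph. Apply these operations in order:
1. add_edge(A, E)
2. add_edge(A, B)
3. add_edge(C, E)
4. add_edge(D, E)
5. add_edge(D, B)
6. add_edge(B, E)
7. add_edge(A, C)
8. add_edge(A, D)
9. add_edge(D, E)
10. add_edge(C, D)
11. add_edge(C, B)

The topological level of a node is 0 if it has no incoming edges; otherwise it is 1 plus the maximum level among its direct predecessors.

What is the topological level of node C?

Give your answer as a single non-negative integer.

Op 1: add_edge(A, E). Edges now: 1
Op 2: add_edge(A, B). Edges now: 2
Op 3: add_edge(C, E). Edges now: 3
Op 4: add_edge(D, E). Edges now: 4
Op 5: add_edge(D, B). Edges now: 5
Op 6: add_edge(B, E). Edges now: 6
Op 7: add_edge(A, C). Edges now: 7
Op 8: add_edge(A, D). Edges now: 8
Op 9: add_edge(D, E) (duplicate, no change). Edges now: 8
Op 10: add_edge(C, D). Edges now: 9
Op 11: add_edge(C, B). Edges now: 10
Compute levels (Kahn BFS):
  sources (in-degree 0): A
  process A: level=0
    A->B: in-degree(B)=2, level(B)>=1
    A->C: in-degree(C)=0, level(C)=1, enqueue
    A->D: in-degree(D)=1, level(D)>=1
    A->E: in-degree(E)=3, level(E)>=1
  process C: level=1
    C->B: in-degree(B)=1, level(B)>=2
    C->D: in-degree(D)=0, level(D)=2, enqueue
    C->E: in-degree(E)=2, level(E)>=2
  process D: level=2
    D->B: in-degree(B)=0, level(B)=3, enqueue
    D->E: in-degree(E)=1, level(E)>=3
  process B: level=3
    B->E: in-degree(E)=0, level(E)=4, enqueue
  process E: level=4
All levels: A:0, B:3, C:1, D:2, E:4
level(C) = 1

Answer: 1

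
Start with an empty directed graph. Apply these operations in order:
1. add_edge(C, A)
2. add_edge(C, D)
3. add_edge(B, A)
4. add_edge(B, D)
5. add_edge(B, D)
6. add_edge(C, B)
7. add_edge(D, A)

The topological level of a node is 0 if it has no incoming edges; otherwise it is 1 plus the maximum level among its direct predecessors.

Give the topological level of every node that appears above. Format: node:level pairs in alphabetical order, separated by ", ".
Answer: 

Answer: A:3, B:1, C:0, D:2

Derivation:
Op 1: add_edge(C, A). Edges now: 1
Op 2: add_edge(C, D). Edges now: 2
Op 3: add_edge(B, A). Edges now: 3
Op 4: add_edge(B, D). Edges now: 4
Op 5: add_edge(B, D) (duplicate, no change). Edges now: 4
Op 6: add_edge(C, B). Edges now: 5
Op 7: add_edge(D, A). Edges now: 6
Compute levels (Kahn BFS):
  sources (in-degree 0): C
  process C: level=0
    C->A: in-degree(A)=2, level(A)>=1
    C->B: in-degree(B)=0, level(B)=1, enqueue
    C->D: in-degree(D)=1, level(D)>=1
  process B: level=1
    B->A: in-degree(A)=1, level(A)>=2
    B->D: in-degree(D)=0, level(D)=2, enqueue
  process D: level=2
    D->A: in-degree(A)=0, level(A)=3, enqueue
  process A: level=3
All levels: A:3, B:1, C:0, D:2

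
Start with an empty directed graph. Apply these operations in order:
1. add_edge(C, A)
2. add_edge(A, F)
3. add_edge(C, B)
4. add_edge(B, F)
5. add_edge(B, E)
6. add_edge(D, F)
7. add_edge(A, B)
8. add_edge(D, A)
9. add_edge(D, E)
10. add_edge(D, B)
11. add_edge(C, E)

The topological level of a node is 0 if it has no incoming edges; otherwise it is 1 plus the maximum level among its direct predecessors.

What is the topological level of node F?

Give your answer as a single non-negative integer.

Answer: 3

Derivation:
Op 1: add_edge(C, A). Edges now: 1
Op 2: add_edge(A, F). Edges now: 2
Op 3: add_edge(C, B). Edges now: 3
Op 4: add_edge(B, F). Edges now: 4
Op 5: add_edge(B, E). Edges now: 5
Op 6: add_edge(D, F). Edges now: 6
Op 7: add_edge(A, B). Edges now: 7
Op 8: add_edge(D, A). Edges now: 8
Op 9: add_edge(D, E). Edges now: 9
Op 10: add_edge(D, B). Edges now: 10
Op 11: add_edge(C, E). Edges now: 11
Compute levels (Kahn BFS):
  sources (in-degree 0): C, D
  process C: level=0
    C->A: in-degree(A)=1, level(A)>=1
    C->B: in-degree(B)=2, level(B)>=1
    C->E: in-degree(E)=2, level(E)>=1
  process D: level=0
    D->A: in-degree(A)=0, level(A)=1, enqueue
    D->B: in-degree(B)=1, level(B)>=1
    D->E: in-degree(E)=1, level(E)>=1
    D->F: in-degree(F)=2, level(F)>=1
  process A: level=1
    A->B: in-degree(B)=0, level(B)=2, enqueue
    A->F: in-degree(F)=1, level(F)>=2
  process B: level=2
    B->E: in-degree(E)=0, level(E)=3, enqueue
    B->F: in-degree(F)=0, level(F)=3, enqueue
  process E: level=3
  process F: level=3
All levels: A:1, B:2, C:0, D:0, E:3, F:3
level(F) = 3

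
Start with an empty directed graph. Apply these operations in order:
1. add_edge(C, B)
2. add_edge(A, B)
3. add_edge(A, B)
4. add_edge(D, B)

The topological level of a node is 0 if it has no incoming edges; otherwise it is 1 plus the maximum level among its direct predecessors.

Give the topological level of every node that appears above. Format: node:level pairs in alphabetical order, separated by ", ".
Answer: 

Op 1: add_edge(C, B). Edges now: 1
Op 2: add_edge(A, B). Edges now: 2
Op 3: add_edge(A, B) (duplicate, no change). Edges now: 2
Op 4: add_edge(D, B). Edges now: 3
Compute levels (Kahn BFS):
  sources (in-degree 0): A, C, D
  process A: level=0
    A->B: in-degree(B)=2, level(B)>=1
  process C: level=0
    C->B: in-degree(B)=1, level(B)>=1
  process D: level=0
    D->B: in-degree(B)=0, level(B)=1, enqueue
  process B: level=1
All levels: A:0, B:1, C:0, D:0

Answer: A:0, B:1, C:0, D:0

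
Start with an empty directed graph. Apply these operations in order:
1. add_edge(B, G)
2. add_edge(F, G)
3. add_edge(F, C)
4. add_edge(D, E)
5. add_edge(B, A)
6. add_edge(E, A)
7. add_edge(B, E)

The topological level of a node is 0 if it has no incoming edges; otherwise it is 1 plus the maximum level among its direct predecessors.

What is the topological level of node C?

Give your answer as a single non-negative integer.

Op 1: add_edge(B, G). Edges now: 1
Op 2: add_edge(F, G). Edges now: 2
Op 3: add_edge(F, C). Edges now: 3
Op 4: add_edge(D, E). Edges now: 4
Op 5: add_edge(B, A). Edges now: 5
Op 6: add_edge(E, A). Edges now: 6
Op 7: add_edge(B, E). Edges now: 7
Compute levels (Kahn BFS):
  sources (in-degree 0): B, D, F
  process B: level=0
    B->A: in-degree(A)=1, level(A)>=1
    B->E: in-degree(E)=1, level(E)>=1
    B->G: in-degree(G)=1, level(G)>=1
  process D: level=0
    D->E: in-degree(E)=0, level(E)=1, enqueue
  process F: level=0
    F->C: in-degree(C)=0, level(C)=1, enqueue
    F->G: in-degree(G)=0, level(G)=1, enqueue
  process E: level=1
    E->A: in-degree(A)=0, level(A)=2, enqueue
  process C: level=1
  process G: level=1
  process A: level=2
All levels: A:2, B:0, C:1, D:0, E:1, F:0, G:1
level(C) = 1

Answer: 1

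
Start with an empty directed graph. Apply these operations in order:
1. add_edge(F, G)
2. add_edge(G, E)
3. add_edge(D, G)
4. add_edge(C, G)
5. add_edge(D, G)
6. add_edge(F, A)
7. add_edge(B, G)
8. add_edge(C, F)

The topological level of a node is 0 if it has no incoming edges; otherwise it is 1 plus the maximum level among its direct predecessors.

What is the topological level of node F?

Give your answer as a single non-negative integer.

Answer: 1

Derivation:
Op 1: add_edge(F, G). Edges now: 1
Op 2: add_edge(G, E). Edges now: 2
Op 3: add_edge(D, G). Edges now: 3
Op 4: add_edge(C, G). Edges now: 4
Op 5: add_edge(D, G) (duplicate, no change). Edges now: 4
Op 6: add_edge(F, A). Edges now: 5
Op 7: add_edge(B, G). Edges now: 6
Op 8: add_edge(C, F). Edges now: 7
Compute levels (Kahn BFS):
  sources (in-degree 0): B, C, D
  process B: level=0
    B->G: in-degree(G)=3, level(G)>=1
  process C: level=0
    C->F: in-degree(F)=0, level(F)=1, enqueue
    C->G: in-degree(G)=2, level(G)>=1
  process D: level=0
    D->G: in-degree(G)=1, level(G)>=1
  process F: level=1
    F->A: in-degree(A)=0, level(A)=2, enqueue
    F->G: in-degree(G)=0, level(G)=2, enqueue
  process A: level=2
  process G: level=2
    G->E: in-degree(E)=0, level(E)=3, enqueue
  process E: level=3
All levels: A:2, B:0, C:0, D:0, E:3, F:1, G:2
level(F) = 1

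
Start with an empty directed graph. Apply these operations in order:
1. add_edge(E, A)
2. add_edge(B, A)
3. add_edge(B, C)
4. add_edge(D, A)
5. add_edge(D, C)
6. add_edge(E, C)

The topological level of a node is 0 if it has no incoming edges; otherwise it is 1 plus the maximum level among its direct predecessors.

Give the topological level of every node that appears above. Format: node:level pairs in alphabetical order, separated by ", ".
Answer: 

Answer: A:1, B:0, C:1, D:0, E:0

Derivation:
Op 1: add_edge(E, A). Edges now: 1
Op 2: add_edge(B, A). Edges now: 2
Op 3: add_edge(B, C). Edges now: 3
Op 4: add_edge(D, A). Edges now: 4
Op 5: add_edge(D, C). Edges now: 5
Op 6: add_edge(E, C). Edges now: 6
Compute levels (Kahn BFS):
  sources (in-degree 0): B, D, E
  process B: level=0
    B->A: in-degree(A)=2, level(A)>=1
    B->C: in-degree(C)=2, level(C)>=1
  process D: level=0
    D->A: in-degree(A)=1, level(A)>=1
    D->C: in-degree(C)=1, level(C)>=1
  process E: level=0
    E->A: in-degree(A)=0, level(A)=1, enqueue
    E->C: in-degree(C)=0, level(C)=1, enqueue
  process A: level=1
  process C: level=1
All levels: A:1, B:0, C:1, D:0, E:0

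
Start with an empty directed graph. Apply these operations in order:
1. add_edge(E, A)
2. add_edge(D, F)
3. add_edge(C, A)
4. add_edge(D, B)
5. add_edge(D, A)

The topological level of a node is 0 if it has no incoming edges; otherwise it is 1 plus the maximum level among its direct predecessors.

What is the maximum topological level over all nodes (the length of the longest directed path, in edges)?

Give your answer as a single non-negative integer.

Answer: 1

Derivation:
Op 1: add_edge(E, A). Edges now: 1
Op 2: add_edge(D, F). Edges now: 2
Op 3: add_edge(C, A). Edges now: 3
Op 4: add_edge(D, B). Edges now: 4
Op 5: add_edge(D, A). Edges now: 5
Compute levels (Kahn BFS):
  sources (in-degree 0): C, D, E
  process C: level=0
    C->A: in-degree(A)=2, level(A)>=1
  process D: level=0
    D->A: in-degree(A)=1, level(A)>=1
    D->B: in-degree(B)=0, level(B)=1, enqueue
    D->F: in-degree(F)=0, level(F)=1, enqueue
  process E: level=0
    E->A: in-degree(A)=0, level(A)=1, enqueue
  process B: level=1
  process F: level=1
  process A: level=1
All levels: A:1, B:1, C:0, D:0, E:0, F:1
max level = 1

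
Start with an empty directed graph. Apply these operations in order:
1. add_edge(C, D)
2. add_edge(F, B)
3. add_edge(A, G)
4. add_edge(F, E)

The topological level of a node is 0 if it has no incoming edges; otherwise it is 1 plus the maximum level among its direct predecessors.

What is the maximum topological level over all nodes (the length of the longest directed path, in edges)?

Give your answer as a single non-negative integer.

Answer: 1

Derivation:
Op 1: add_edge(C, D). Edges now: 1
Op 2: add_edge(F, B). Edges now: 2
Op 3: add_edge(A, G). Edges now: 3
Op 4: add_edge(F, E). Edges now: 4
Compute levels (Kahn BFS):
  sources (in-degree 0): A, C, F
  process A: level=0
    A->G: in-degree(G)=0, level(G)=1, enqueue
  process C: level=0
    C->D: in-degree(D)=0, level(D)=1, enqueue
  process F: level=0
    F->B: in-degree(B)=0, level(B)=1, enqueue
    F->E: in-degree(E)=0, level(E)=1, enqueue
  process G: level=1
  process D: level=1
  process B: level=1
  process E: level=1
All levels: A:0, B:1, C:0, D:1, E:1, F:0, G:1
max level = 1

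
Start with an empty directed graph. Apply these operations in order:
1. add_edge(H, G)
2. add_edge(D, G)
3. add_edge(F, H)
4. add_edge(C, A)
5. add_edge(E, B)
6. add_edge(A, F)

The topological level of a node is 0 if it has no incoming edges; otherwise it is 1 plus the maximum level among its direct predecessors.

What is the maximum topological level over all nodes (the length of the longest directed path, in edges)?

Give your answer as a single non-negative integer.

Answer: 4

Derivation:
Op 1: add_edge(H, G). Edges now: 1
Op 2: add_edge(D, G). Edges now: 2
Op 3: add_edge(F, H). Edges now: 3
Op 4: add_edge(C, A). Edges now: 4
Op 5: add_edge(E, B). Edges now: 5
Op 6: add_edge(A, F). Edges now: 6
Compute levels (Kahn BFS):
  sources (in-degree 0): C, D, E
  process C: level=0
    C->A: in-degree(A)=0, level(A)=1, enqueue
  process D: level=0
    D->G: in-degree(G)=1, level(G)>=1
  process E: level=0
    E->B: in-degree(B)=0, level(B)=1, enqueue
  process A: level=1
    A->F: in-degree(F)=0, level(F)=2, enqueue
  process B: level=1
  process F: level=2
    F->H: in-degree(H)=0, level(H)=3, enqueue
  process H: level=3
    H->G: in-degree(G)=0, level(G)=4, enqueue
  process G: level=4
All levels: A:1, B:1, C:0, D:0, E:0, F:2, G:4, H:3
max level = 4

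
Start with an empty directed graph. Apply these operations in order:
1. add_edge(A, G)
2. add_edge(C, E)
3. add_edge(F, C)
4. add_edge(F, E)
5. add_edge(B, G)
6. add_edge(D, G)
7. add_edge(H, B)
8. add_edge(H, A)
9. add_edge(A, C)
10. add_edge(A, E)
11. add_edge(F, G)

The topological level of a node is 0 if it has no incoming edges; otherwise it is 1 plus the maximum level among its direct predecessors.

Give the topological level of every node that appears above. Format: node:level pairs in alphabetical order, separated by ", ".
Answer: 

Op 1: add_edge(A, G). Edges now: 1
Op 2: add_edge(C, E). Edges now: 2
Op 3: add_edge(F, C). Edges now: 3
Op 4: add_edge(F, E). Edges now: 4
Op 5: add_edge(B, G). Edges now: 5
Op 6: add_edge(D, G). Edges now: 6
Op 7: add_edge(H, B). Edges now: 7
Op 8: add_edge(H, A). Edges now: 8
Op 9: add_edge(A, C). Edges now: 9
Op 10: add_edge(A, E). Edges now: 10
Op 11: add_edge(F, G). Edges now: 11
Compute levels (Kahn BFS):
  sources (in-degree 0): D, F, H
  process D: level=0
    D->G: in-degree(G)=3, level(G)>=1
  process F: level=0
    F->C: in-degree(C)=1, level(C)>=1
    F->E: in-degree(E)=2, level(E)>=1
    F->G: in-degree(G)=2, level(G)>=1
  process H: level=0
    H->A: in-degree(A)=0, level(A)=1, enqueue
    H->B: in-degree(B)=0, level(B)=1, enqueue
  process A: level=1
    A->C: in-degree(C)=0, level(C)=2, enqueue
    A->E: in-degree(E)=1, level(E)>=2
    A->G: in-degree(G)=1, level(G)>=2
  process B: level=1
    B->G: in-degree(G)=0, level(G)=2, enqueue
  process C: level=2
    C->E: in-degree(E)=0, level(E)=3, enqueue
  process G: level=2
  process E: level=3
All levels: A:1, B:1, C:2, D:0, E:3, F:0, G:2, H:0

Answer: A:1, B:1, C:2, D:0, E:3, F:0, G:2, H:0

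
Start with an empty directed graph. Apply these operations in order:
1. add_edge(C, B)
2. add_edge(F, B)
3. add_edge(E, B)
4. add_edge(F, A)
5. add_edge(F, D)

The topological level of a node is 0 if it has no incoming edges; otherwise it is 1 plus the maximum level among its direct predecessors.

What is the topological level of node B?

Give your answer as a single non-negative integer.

Op 1: add_edge(C, B). Edges now: 1
Op 2: add_edge(F, B). Edges now: 2
Op 3: add_edge(E, B). Edges now: 3
Op 4: add_edge(F, A). Edges now: 4
Op 5: add_edge(F, D). Edges now: 5
Compute levels (Kahn BFS):
  sources (in-degree 0): C, E, F
  process C: level=0
    C->B: in-degree(B)=2, level(B)>=1
  process E: level=0
    E->B: in-degree(B)=1, level(B)>=1
  process F: level=0
    F->A: in-degree(A)=0, level(A)=1, enqueue
    F->B: in-degree(B)=0, level(B)=1, enqueue
    F->D: in-degree(D)=0, level(D)=1, enqueue
  process A: level=1
  process B: level=1
  process D: level=1
All levels: A:1, B:1, C:0, D:1, E:0, F:0
level(B) = 1

Answer: 1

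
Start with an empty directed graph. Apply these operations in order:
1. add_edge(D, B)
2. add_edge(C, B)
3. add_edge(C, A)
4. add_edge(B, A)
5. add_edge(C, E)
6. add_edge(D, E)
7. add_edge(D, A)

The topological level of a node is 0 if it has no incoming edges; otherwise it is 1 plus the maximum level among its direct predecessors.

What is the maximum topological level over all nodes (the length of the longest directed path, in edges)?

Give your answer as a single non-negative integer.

Answer: 2

Derivation:
Op 1: add_edge(D, B). Edges now: 1
Op 2: add_edge(C, B). Edges now: 2
Op 3: add_edge(C, A). Edges now: 3
Op 4: add_edge(B, A). Edges now: 4
Op 5: add_edge(C, E). Edges now: 5
Op 6: add_edge(D, E). Edges now: 6
Op 7: add_edge(D, A). Edges now: 7
Compute levels (Kahn BFS):
  sources (in-degree 0): C, D
  process C: level=0
    C->A: in-degree(A)=2, level(A)>=1
    C->B: in-degree(B)=1, level(B)>=1
    C->E: in-degree(E)=1, level(E)>=1
  process D: level=0
    D->A: in-degree(A)=1, level(A)>=1
    D->B: in-degree(B)=0, level(B)=1, enqueue
    D->E: in-degree(E)=0, level(E)=1, enqueue
  process B: level=1
    B->A: in-degree(A)=0, level(A)=2, enqueue
  process E: level=1
  process A: level=2
All levels: A:2, B:1, C:0, D:0, E:1
max level = 2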